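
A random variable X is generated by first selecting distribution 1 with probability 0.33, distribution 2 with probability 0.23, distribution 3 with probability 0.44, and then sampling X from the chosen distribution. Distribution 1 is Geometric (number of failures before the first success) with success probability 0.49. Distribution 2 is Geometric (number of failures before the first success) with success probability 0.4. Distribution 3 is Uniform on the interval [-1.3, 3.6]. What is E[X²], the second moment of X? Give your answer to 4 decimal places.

3.9007

For each component E[X²] = Var + (mean)², giving 1: 3.20741; 2: 6; 3: 3.32333.
Overall E[X²] = 0.33·3.20741 + 0.23·6 + 0.44·3.32333 = 3.90071.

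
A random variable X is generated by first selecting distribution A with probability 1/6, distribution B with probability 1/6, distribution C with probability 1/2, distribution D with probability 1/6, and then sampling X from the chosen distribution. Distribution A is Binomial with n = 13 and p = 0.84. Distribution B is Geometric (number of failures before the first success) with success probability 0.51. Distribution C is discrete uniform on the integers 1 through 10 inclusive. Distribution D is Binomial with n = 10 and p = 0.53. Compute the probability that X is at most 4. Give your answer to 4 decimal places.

Conditional on each component, P(X ≤ 4): A: 2.64264e-05; B: 0.971752; C: 0.4; D: 0.305677.
By total probability, P(X ≤ 4) = 0.166667·2.64264e-05 + 0.166667·0.971752 + 0.5·0.4 + 0.166667·0.305677 = 0.412909.

0.4129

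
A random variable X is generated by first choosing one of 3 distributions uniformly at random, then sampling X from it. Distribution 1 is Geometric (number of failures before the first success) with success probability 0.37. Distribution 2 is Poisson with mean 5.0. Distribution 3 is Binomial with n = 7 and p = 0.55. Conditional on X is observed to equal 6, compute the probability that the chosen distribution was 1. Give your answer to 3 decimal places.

Likelihoods P(X=6 | ·): 1: 0.0231337; 2: 0.146223; 3: 0.087194.
Posterior ∝ prior × likelihood. Numerator for 1: 0.333333·0.0231337 = 0.00771123.
Normalizing constant: 0.333333·0.0231337 + 0.333333·0.146223 + 0.333333·0.087194 = 0.0855168.
P(1 | observation) = 0.00771123 / 0.0855168 = 0.0901721.

0.090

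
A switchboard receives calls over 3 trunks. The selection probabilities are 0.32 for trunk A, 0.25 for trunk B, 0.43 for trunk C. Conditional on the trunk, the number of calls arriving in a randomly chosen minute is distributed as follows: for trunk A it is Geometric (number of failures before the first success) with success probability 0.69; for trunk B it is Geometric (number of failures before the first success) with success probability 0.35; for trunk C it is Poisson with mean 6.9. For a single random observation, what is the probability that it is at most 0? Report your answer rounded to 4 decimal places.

0.3087

Conditional on each trunk, P(X ≤ 0): A: 0.69; B: 0.35; C: 0.00100779.
By total probability, P(X ≤ 0) = 0.32·0.69 + 0.25·0.35 + 0.43·0.00100779 = 0.308733.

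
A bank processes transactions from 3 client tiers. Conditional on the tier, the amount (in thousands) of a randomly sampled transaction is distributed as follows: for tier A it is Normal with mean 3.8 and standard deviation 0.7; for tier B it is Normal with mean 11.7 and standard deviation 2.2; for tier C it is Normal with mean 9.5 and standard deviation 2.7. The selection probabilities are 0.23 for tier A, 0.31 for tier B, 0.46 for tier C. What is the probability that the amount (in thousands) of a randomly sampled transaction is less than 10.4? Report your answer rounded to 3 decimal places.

Conditional on each tier, P(X < 10.4): A: 1; B: 0.277291; C: 0.630559.
By total probability, P(X < 10.4) = 0.23·1 + 0.31·0.277291 + 0.46·0.630559 = 0.606017.

0.606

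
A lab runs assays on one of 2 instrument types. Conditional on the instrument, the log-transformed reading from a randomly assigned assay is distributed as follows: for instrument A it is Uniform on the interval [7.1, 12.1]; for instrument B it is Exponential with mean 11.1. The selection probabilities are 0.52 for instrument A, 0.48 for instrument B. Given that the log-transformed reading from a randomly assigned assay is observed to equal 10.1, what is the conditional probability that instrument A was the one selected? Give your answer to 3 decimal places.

Likelihoods f(10.1 | ·): A: 0.2; B: 0.0362667.
Posterior ∝ prior × likelihood. Numerator for A: 0.52·0.2 = 0.104.
Normalizing constant: 0.52·0.2 + 0.48·0.0362667 = 0.121408.
P(A | observation) = 0.104 / 0.121408 = 0.856616.

0.857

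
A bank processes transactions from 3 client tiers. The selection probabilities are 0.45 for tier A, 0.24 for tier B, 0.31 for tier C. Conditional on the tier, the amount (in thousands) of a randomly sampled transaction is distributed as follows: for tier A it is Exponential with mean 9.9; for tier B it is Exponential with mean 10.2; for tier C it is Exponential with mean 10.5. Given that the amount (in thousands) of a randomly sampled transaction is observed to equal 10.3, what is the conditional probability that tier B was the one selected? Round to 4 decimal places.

0.2401

Likelihoods f(10.3 | ·): A: 0.0356881; B: 0.0357147; C: 0.0357099.
Posterior ∝ prior × likelihood. Numerator for B: 0.24·0.0357147 = 0.00857154.
Normalizing constant: 0.45·0.0356881 + 0.24·0.0357147 + 0.31·0.0357099 = 0.0357012.
P(B | observation) = 0.00857154 / 0.0357012 = 0.240091.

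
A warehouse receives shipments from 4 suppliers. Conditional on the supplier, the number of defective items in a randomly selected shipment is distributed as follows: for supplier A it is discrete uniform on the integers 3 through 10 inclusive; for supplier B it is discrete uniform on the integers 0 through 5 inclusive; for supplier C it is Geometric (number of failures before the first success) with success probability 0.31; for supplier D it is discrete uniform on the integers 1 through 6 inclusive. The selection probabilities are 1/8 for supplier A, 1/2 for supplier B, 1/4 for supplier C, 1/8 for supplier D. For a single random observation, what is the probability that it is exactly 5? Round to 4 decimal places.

Conditional on each supplier, P(X = 5): A: 0.125; B: 0.166667; C: 0.048485; D: 0.166667.
By total probability, P(X = 5) = 0.125·0.125 + 0.5·0.166667 + 0.25·0.048485 + 0.125·0.166667 = 0.131913.

0.1319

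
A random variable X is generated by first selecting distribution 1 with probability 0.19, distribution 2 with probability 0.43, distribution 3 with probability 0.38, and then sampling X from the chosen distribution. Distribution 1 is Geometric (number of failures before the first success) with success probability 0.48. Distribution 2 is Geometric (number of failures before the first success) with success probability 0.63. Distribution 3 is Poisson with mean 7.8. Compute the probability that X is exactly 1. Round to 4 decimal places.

Conditional on each component, P(X = 1): 1: 0.2496; 2: 0.2331; 3: 0.00319593.
By total probability, P(X = 1) = 0.19·0.2496 + 0.43·0.2331 + 0.38·0.00319593 = 0.148871.

0.1489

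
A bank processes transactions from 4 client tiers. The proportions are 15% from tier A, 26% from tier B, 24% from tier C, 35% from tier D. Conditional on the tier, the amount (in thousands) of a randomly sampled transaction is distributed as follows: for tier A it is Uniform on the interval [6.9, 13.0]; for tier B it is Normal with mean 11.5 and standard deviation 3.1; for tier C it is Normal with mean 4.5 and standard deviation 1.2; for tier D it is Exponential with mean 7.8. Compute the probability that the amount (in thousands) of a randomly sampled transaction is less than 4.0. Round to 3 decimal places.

0.224

Conditional on each tier, P(X < 4.0): A: 0; B: 0.00777403; C: 0.338461; D: 0.401196.
By total probability, P(X < 4.0) = 0.15·0 + 0.26·0.00777403 + 0.24·0.338461 + 0.35·0.401196 = 0.22367.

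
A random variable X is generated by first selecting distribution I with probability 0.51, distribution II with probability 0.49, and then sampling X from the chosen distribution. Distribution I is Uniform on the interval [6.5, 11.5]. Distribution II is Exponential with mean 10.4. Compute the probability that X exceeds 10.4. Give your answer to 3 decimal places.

Conditional on each component, P(X > 10.4): I: 0.22; II: 0.367879.
By total probability, P(X > 10.4) = 0.51·0.22 + 0.49·0.367879 = 0.292461.

0.292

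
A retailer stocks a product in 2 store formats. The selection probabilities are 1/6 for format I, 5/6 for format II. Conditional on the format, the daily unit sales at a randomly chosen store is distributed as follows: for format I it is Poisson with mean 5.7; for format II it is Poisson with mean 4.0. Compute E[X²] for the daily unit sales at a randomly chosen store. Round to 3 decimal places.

For each component E[X²] = Var + (mean)², giving I: 38.19; II: 20.
Overall E[X²] = 0.166667·38.19 + 0.833333·20 = 23.0317.

23.032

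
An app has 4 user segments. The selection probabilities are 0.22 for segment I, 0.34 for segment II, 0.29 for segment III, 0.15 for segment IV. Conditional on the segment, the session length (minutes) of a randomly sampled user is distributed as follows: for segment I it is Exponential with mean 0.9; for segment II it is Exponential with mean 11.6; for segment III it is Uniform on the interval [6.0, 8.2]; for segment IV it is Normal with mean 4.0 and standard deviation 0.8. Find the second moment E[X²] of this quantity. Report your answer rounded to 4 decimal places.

109.0891

For each component E[X²] = Var + (mean)², giving I: 1.62; II: 269.12; III: 50.8133; IV: 16.64.
Overall E[X²] = 0.22·1.62 + 0.34·269.12 + 0.29·50.8133 + 0.15·16.64 = 109.089.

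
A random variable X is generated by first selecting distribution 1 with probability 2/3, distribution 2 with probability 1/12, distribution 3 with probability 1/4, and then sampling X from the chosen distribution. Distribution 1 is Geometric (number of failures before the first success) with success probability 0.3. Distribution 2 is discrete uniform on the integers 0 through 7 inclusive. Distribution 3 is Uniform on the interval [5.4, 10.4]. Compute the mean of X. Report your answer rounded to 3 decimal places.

3.822

Component means — 1: 2.33333; 2: 3.5; 3: 7.9.
E[X] = 0.666667·2.33333 + 0.0833333·3.5 + 0.25·7.9 = 3.82222.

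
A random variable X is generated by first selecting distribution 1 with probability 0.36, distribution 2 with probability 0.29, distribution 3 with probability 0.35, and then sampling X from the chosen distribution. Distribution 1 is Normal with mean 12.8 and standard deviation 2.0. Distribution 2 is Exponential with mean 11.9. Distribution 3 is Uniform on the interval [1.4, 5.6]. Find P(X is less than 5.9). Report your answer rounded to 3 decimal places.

0.463

Conditional on each component, P(X < 5.9): 1: 0.000280293; 2: 0.390916; 3: 1.
By total probability, P(X < 5.9) = 0.36·0.000280293 + 0.29·0.390916 + 0.35·1 = 0.463466.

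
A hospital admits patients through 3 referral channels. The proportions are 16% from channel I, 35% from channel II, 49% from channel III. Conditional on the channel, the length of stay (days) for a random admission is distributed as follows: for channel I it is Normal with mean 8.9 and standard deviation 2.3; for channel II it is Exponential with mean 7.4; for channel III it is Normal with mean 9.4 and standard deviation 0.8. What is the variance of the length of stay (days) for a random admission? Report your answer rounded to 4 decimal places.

21.1576

Per component, I: μ=8.9, E[X²]=84.5; II: μ=7.4, E[X²]=109.52; III: μ=9.4, E[X²]=89.
E[X] = 0.16·8.9 + 0.35·7.4 + 0.49·9.4 = 8.62.
E[X²] = 0.16·84.5 + 0.35·109.52 + 0.49·89 = 95.462.
Var(X) = E[X²] − (E[X])² = 95.462 − 74.3044 = 21.1576.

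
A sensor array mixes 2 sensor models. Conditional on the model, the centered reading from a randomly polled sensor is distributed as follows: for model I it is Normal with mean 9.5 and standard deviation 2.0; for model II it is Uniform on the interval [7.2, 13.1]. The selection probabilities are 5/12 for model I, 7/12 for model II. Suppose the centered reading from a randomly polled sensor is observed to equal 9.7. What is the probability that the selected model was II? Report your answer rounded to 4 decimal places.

Likelihoods f(9.7 | ·): I: 0.198476; II: 0.169492.
Posterior ∝ prior × likelihood. Numerator for II: 0.583333·0.169492 = 0.0988701.
Normalizing constant: 0.416667·0.198476 + 0.583333·0.169492 = 0.181569.
P(II | observation) = 0.0988701 / 0.181569 = 0.544533.

0.5445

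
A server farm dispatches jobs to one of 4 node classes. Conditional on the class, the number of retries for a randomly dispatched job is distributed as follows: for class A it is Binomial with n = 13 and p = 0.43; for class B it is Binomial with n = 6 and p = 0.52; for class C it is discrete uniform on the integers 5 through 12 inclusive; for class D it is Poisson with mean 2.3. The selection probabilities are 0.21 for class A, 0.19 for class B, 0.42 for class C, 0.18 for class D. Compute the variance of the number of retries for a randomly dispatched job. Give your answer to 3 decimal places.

10.211

Per component, A: μ=5.59, E[X²]=34.4344; B: μ=3.12, E[X²]=11.232; C: μ=8.5, E[X²]=77.5; D: μ=2.3, E[X²]=7.59.
E[X] = 0.21·5.59 + 0.19·3.12 + 0.42·8.5 + 0.18·2.3 = 5.7507.
E[X²] = 0.21·34.4344 + 0.19·11.232 + 0.42·77.5 + 0.18·7.59 = 43.2815.
Var(X) = E[X²] − (E[X])² = 43.2815 − 33.0706 = 10.211.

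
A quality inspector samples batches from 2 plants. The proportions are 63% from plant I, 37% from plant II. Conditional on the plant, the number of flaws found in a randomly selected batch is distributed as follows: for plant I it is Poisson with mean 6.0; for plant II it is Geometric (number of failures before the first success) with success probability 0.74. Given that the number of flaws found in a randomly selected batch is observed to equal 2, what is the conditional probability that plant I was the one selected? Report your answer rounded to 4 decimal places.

Likelihoods P(X=2 | ·): I: 0.0446175; II: 0.050024.
Posterior ∝ prior × likelihood. Numerator for I: 0.63·0.0446175 = 0.028109.
Normalizing constant: 0.63·0.0446175 + 0.37·0.050024 = 0.0466179.
P(I | observation) = 0.028109 / 0.0466179 = 0.602966.

0.6030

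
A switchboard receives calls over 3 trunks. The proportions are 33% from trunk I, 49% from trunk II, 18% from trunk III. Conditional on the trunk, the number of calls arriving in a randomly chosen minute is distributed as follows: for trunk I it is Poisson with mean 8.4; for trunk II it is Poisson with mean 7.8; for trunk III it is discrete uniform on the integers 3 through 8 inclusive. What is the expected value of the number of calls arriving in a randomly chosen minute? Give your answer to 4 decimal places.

7.5840

Component means — I: 8.4; II: 7.8; III: 5.5.
E[X] = 0.33·8.4 + 0.49·7.8 + 0.18·5.5 = 7.584.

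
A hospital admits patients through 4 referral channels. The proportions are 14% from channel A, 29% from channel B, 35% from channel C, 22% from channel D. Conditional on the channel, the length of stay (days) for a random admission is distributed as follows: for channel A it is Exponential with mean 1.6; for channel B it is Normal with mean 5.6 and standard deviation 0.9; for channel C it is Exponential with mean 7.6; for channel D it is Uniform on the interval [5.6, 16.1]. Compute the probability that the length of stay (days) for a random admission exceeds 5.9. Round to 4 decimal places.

Conditional on each channel, P(X > 5.9): A: 0.0250345; B: 0.369441; C: 0.460098; D: 0.971429.
By total probability, P(X > 5.9) = 0.14·0.0250345 + 0.29·0.369441 + 0.35·0.460098 + 0.22·0.971429 = 0.485391.

0.4854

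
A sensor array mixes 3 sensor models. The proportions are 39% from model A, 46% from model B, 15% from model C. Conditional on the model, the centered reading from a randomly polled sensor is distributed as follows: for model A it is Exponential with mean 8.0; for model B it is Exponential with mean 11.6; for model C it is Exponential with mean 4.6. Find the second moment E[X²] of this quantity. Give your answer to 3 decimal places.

180.063

For each component E[X²] = Var + (mean)², giving A: 128; B: 269.12; C: 42.32.
Overall E[X²] = 0.39·128 + 0.46·269.12 + 0.15·42.32 = 180.063.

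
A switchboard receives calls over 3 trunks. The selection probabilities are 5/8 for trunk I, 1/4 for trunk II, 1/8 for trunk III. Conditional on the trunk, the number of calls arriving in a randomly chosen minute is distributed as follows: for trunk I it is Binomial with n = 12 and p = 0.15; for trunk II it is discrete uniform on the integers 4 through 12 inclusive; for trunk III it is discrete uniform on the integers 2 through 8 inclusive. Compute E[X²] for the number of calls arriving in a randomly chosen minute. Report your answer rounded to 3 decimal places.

24.273

For each component E[X²] = Var + (mean)², giving I: 4.77; II: 70.6667; III: 29.
Overall E[X²] = 0.625·4.77 + 0.25·70.6667 + 0.125·29 = 24.2729.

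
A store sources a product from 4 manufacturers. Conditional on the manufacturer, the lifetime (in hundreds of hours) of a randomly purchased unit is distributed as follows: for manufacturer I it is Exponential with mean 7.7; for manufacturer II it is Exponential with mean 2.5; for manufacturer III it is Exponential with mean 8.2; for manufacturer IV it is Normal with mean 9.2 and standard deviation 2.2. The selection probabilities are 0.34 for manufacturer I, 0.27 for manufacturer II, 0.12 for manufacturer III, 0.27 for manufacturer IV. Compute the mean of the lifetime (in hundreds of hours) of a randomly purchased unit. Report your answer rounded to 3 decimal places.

Component means — I: 7.7; II: 2.5; III: 8.2; IV: 9.2.
E[X] = 0.34·7.7 + 0.27·2.5 + 0.12·8.2 + 0.27·9.2 = 6.761.

6.761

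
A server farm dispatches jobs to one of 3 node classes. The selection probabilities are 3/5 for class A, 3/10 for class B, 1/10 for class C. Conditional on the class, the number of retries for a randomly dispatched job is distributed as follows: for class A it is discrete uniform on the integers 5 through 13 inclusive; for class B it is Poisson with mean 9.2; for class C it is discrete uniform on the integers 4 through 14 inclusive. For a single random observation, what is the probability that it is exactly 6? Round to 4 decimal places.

Conditional on each class, P(X = 6): A: 0.111111; B: 0.0850913; C: 0.0909091.
By total probability, P(X = 6) = 0.6·0.111111 + 0.3·0.0850913 + 0.1·0.0909091 = 0.101285.

0.1013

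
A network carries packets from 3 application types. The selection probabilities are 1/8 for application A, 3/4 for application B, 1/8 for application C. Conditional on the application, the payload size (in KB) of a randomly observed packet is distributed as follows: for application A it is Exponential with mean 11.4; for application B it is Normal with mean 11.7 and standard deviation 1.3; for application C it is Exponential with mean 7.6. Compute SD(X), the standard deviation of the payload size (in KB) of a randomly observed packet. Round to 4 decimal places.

Per component, A: μ=11.4, E[X²]=259.92; B: μ=11.7, E[X²]=138.58; C: μ=7.6, E[X²]=115.52.
E[X] = 0.125·11.4 + 0.75·11.7 + 0.125·7.6 = 11.15.
E[X²] = 0.125·259.92 + 0.75·138.58 + 0.125·115.52 = 150.865.
Var(X) = E[X²] − (E[X])² = 150.865 − 124.322 = 26.5425.
SD(X) = √26.5425 = 5.15194.

5.1519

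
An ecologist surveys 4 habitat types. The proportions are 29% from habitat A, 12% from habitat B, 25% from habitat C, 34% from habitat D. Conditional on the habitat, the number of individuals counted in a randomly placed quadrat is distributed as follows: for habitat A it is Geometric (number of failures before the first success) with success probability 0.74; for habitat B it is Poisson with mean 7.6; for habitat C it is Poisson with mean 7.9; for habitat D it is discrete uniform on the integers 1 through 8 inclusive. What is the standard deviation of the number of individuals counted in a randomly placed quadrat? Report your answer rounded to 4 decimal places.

3.7207

Per component, A: μ=0.351351, E[X²]=0.598247; B: μ=7.6, E[X²]=65.36; C: μ=7.9, E[X²]=70.31; D: μ=4.5, E[X²]=25.5.
E[X] = 0.29·0.351351 + 0.12·7.6 + 0.25·7.9 + 0.34·4.5 = 4.51889.
E[X²] = 0.29·0.598247 + 0.12·65.36 + 0.25·70.31 + 0.34·25.5 = 34.2642.
Var(X) = E[X²] − (E[X])² = 34.2642 − 20.4204 = 13.8438.
SD(X) = √13.8438 = 3.72073.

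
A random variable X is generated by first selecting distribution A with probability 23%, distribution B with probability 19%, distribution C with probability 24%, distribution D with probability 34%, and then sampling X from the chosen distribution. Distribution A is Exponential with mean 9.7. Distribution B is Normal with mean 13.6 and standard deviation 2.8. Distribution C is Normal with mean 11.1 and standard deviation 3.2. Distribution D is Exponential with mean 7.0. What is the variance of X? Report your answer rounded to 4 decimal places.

Per component, A: μ=9.7, E[X²]=188.18; B: μ=13.6, E[X²]=192.8; C: μ=11.1, E[X²]=133.45; D: μ=7, E[X²]=98.
E[X] = 0.23·9.7 + 0.19·13.6 + 0.24·11.1 + 0.34·7 = 9.859.
E[X²] = 0.23·188.18 + 0.19·192.8 + 0.24·133.45 + 0.34·98 = 145.261.
Var(X) = E[X²] − (E[X])² = 145.261 − 97.1999 = 48.0615.

48.0615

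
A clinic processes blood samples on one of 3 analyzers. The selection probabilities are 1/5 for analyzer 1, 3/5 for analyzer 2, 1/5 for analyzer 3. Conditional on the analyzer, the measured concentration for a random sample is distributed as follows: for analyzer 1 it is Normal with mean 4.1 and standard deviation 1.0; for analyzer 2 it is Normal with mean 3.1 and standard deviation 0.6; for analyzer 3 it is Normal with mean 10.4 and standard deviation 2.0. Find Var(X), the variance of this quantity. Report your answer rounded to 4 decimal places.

9.3184

Per component, 1: μ=4.1, E[X²]=17.81; 2: μ=3.1, E[X²]=9.97; 3: μ=10.4, E[X²]=112.16.
E[X] = 0.2·4.1 + 0.6·3.1 + 0.2·10.4 = 4.76.
E[X²] = 0.2·17.81 + 0.6·9.97 + 0.2·112.16 = 31.976.
Var(X) = E[X²] − (E[X])² = 31.976 − 22.6576 = 9.3184.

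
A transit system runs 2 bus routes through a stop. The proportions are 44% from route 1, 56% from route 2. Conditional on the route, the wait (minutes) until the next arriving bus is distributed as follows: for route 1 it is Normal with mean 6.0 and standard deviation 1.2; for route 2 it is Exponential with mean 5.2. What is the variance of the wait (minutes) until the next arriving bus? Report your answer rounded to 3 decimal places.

15.934

Per component, 1: μ=6, E[X²]=37.44; 2: μ=5.2, E[X²]=54.08.
E[X] = 0.44·6 + 0.56·5.2 = 5.552.
E[X²] = 0.44·37.44 + 0.56·54.08 = 46.7584.
Var(X) = E[X²] − (E[X])² = 46.7584 − 30.8247 = 15.9337.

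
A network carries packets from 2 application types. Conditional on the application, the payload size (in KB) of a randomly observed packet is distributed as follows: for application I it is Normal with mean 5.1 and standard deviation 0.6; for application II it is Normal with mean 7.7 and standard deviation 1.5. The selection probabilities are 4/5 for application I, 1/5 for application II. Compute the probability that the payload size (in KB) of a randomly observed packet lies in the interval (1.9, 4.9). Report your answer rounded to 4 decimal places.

Conditional on each application, P(1.9 < X < 4.9): I: 0.369441; II: 0.0309189.
By total probability, P(1.9 < X < 4.9) = 0.8·0.369441 + 0.2·0.0309189 = 0.301737.

0.3017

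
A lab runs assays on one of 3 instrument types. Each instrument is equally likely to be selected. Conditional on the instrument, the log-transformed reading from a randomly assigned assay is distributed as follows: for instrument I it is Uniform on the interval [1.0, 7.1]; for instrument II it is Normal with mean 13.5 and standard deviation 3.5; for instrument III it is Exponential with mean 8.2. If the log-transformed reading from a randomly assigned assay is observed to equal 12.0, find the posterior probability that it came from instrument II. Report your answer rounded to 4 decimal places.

Likelihoods f(12.0 | ·): I: 0; II: 0.103982; III: 0.028225.
Posterior ∝ prior × likelihood. Numerator for II: 0.333333·0.103982 = 0.0346606.
Normalizing constant: 0.333333·0 + 0.333333·0.103982 + 0.333333·0.028225 = 0.044069.
P(II | observation) = 0.0346606 / 0.044069 = 0.786509.

0.7865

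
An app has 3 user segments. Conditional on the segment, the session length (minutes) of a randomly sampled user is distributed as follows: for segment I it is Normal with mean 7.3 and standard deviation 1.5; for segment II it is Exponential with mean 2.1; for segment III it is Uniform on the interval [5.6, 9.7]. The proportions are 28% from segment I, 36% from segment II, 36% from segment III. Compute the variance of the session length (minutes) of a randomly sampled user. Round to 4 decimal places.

9.4519

Per component, I: μ=7.3, E[X²]=55.54; II: μ=2.1, E[X²]=8.82; III: μ=7.65, E[X²]=59.9233.
E[X] = 0.28·7.3 + 0.36·2.1 + 0.36·7.65 = 5.554.
E[X²] = 0.28·55.54 + 0.36·8.82 + 0.36·59.9233 = 40.2988.
Var(X) = E[X²] − (E[X])² = 40.2988 − 30.8469 = 9.45188.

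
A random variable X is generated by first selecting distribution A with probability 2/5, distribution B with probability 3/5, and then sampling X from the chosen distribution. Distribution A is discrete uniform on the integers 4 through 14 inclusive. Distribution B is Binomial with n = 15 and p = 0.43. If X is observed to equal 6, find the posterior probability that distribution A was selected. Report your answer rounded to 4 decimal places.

Likelihoods P(X=6 | ·): A: 0.0909091; B: 0.20095.
Posterior ∝ prior × likelihood. Numerator for A: 0.4·0.0909091 = 0.0363636.
Normalizing constant: 0.4·0.0909091 + 0.6·0.20095 = 0.156934.
P(A | observation) = 0.0363636 / 0.156934 = 0.231713.

0.2317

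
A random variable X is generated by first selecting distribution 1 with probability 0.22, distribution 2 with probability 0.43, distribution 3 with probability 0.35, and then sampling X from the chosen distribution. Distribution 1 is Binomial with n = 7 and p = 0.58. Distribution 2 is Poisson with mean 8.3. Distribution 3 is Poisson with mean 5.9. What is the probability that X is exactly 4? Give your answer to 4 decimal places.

Conditional on each component, P(X = 4): 1: 0.293446; 2: 0.0491425; 3: 0.138312.
By total probability, P(X = 4) = 0.22·0.293446 + 0.43·0.0491425 + 0.35·0.138312 = 0.134098.

0.1341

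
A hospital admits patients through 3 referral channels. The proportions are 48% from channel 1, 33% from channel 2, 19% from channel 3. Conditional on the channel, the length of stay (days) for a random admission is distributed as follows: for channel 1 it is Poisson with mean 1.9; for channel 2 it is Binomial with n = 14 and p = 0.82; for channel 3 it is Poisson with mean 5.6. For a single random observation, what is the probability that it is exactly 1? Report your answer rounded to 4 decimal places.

0.1403

Conditional on each channel, P(X = 1): 1: 0.28418; 2: 2.39048e-09; 3: 0.020708.
By total probability, P(X = 1) = 0.48·0.28418 + 0.33·2.39048e-09 + 0.19·0.020708 = 0.140341.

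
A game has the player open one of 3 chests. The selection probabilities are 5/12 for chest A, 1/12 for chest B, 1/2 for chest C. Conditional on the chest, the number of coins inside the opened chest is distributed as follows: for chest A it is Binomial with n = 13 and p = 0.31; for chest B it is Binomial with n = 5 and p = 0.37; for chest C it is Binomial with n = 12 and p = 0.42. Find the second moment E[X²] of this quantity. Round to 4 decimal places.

22.4704

For each component E[X²] = Var + (mean)², giving A: 19.0216; B: 4.588; C: 28.3248.
Overall E[X²] = 0.416667·19.0216 + 0.0833333·4.588 + 0.5·28.3248 = 22.4704.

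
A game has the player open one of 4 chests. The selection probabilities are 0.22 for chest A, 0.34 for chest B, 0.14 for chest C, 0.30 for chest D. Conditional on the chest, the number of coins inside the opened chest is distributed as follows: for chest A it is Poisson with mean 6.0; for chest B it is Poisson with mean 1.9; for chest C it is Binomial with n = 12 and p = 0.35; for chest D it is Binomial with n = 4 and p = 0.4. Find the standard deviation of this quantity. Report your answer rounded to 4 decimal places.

2.4116

Per component, A: μ=6, E[X²]=42; B: μ=1.9, E[X²]=5.51; C: μ=4.2, E[X²]=20.37; D: μ=1.6, E[X²]=3.52.
E[X] = 0.22·6 + 0.34·1.9 + 0.14·4.2 + 0.3·1.6 = 3.034.
E[X²] = 0.22·42 + 0.34·5.51 + 0.14·20.37 + 0.3·3.52 = 15.0212.
Var(X) = E[X²] − (E[X])² = 15.0212 − 9.20516 = 5.81604.
SD(X) = √5.81604 = 2.41165.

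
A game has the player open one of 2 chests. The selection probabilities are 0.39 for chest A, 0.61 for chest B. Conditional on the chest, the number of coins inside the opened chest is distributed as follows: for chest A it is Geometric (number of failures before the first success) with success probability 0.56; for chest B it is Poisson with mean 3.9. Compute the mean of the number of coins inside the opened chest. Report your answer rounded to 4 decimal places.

2.6854

Component means — A: 0.785714; B: 3.9.
E[X] = 0.39·0.785714 + 0.61·3.9 = 2.68543.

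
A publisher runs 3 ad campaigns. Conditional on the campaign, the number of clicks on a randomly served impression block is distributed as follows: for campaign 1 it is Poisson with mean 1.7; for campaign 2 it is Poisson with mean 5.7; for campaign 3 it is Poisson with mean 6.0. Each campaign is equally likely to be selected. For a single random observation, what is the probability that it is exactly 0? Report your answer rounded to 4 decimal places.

0.0628

Conditional on each campaign, P(X = 0): 1: 0.182684; 2: 0.00334597; 3: 0.00247875.
By total probability, P(X = 0) = 0.333333·0.182684 + 0.333333·0.00334597 + 0.333333·0.00247875 = 0.0628361.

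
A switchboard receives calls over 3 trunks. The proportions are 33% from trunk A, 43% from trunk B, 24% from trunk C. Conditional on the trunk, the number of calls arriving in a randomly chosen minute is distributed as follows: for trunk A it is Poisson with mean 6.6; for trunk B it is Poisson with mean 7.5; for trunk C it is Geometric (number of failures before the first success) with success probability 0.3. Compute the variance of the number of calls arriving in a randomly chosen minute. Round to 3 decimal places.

Per component, A: μ=6.6, E[X²]=50.16; B: μ=7.5, E[X²]=63.75; C: μ=2.33333, E[X²]=13.2222.
E[X] = 0.33·6.6 + 0.43·7.5 + 0.24·2.33333 = 5.963.
E[X²] = 0.33·50.16 + 0.43·63.75 + 0.24·13.2222 = 47.1386.
Var(X) = E[X²] − (E[X])² = 47.1386 − 35.5574 = 11.5813.

11.581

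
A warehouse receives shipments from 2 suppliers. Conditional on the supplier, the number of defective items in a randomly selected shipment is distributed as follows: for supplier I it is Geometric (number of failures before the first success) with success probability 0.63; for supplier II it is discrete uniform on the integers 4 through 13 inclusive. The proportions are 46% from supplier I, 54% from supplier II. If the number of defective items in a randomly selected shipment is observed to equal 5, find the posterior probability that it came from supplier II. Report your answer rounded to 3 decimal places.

0.964

Likelihoods P(X=5 | ·): I: 0.00436867; II: 0.1.
Posterior ∝ prior × likelihood. Numerator for II: 0.54·0.1 = 0.054.
Normalizing constant: 0.46·0.00436867 + 0.54·0.1 = 0.0560096.
P(II | observation) = 0.054 / 0.0560096 = 0.964121.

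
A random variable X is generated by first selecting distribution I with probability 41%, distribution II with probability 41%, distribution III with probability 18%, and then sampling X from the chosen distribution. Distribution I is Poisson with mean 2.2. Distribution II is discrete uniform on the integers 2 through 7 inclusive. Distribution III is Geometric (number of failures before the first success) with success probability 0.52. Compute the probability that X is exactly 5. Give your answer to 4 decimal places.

Conditional on each component, P(X = 5): I: 0.0475866; II: 0.166667; III: 0.0132498.
By total probability, P(X = 5) = 0.41·0.0475866 + 0.41·0.166667 + 0.18·0.0132498 = 0.0902288.

0.0902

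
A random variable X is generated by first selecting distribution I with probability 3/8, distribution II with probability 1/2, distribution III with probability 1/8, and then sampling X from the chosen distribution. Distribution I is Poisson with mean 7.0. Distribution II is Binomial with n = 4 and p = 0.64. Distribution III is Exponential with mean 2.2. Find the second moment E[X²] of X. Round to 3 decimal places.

25.948

For each component E[X²] = Var + (mean)², giving I: 56; II: 7.4752; III: 9.68.
Overall E[X²] = 0.375·56 + 0.5·7.4752 + 0.125·9.68 = 25.9476.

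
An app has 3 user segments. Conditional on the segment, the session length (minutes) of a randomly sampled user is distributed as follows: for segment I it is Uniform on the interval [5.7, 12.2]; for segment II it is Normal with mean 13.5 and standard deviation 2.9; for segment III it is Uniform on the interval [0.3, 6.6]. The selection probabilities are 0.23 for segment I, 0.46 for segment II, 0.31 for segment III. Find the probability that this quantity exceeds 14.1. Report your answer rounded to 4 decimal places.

0.1923

Conditional on each segment, P(X > 14.1): I: 0; II: 0.418045; III: 0.
By total probability, P(X > 14.1) = 0.23·0 + 0.46·0.418045 + 0.31·0 = 0.192301.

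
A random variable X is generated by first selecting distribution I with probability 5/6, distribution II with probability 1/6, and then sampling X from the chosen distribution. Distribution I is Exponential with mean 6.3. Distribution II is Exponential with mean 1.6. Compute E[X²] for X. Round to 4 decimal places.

67.0033

For each component E[X²] = Var + (mean)², giving I: 79.38; II: 5.12.
Overall E[X²] = 0.833333·79.38 + 0.166667·5.12 = 67.0033.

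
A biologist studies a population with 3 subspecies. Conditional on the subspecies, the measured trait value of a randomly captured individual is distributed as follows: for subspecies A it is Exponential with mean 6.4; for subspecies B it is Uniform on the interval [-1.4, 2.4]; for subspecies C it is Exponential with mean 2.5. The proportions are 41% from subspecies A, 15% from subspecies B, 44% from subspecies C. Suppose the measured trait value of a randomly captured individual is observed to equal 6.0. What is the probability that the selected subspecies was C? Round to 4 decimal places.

Likelihoods f(6.0 | ·): A: 0.0611884; B: 0; C: 0.0362872.
Posterior ∝ prior × likelihood. Numerator for C: 0.44·0.0362872 = 0.0159664.
Normalizing constant: 0.41·0.0611884 + 0.15·0 + 0.44·0.0362872 = 0.0410536.
P(C | observation) = 0.0159664 / 0.0410536 = 0.388915.

0.3889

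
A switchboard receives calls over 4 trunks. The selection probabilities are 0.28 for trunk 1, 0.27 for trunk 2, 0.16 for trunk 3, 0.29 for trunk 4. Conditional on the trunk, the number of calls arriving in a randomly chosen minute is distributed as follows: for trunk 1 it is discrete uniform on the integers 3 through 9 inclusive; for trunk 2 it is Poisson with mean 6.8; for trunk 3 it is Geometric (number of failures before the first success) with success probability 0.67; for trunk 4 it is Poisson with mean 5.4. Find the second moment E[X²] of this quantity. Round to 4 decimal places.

35.6996

For each component E[X²] = Var + (mean)², giving 1: 40; 2: 53.04; 3: 0.977723; 4: 34.56.
Overall E[X²] = 0.28·40 + 0.27·53.04 + 0.16·0.977723 + 0.29·34.56 = 35.6996.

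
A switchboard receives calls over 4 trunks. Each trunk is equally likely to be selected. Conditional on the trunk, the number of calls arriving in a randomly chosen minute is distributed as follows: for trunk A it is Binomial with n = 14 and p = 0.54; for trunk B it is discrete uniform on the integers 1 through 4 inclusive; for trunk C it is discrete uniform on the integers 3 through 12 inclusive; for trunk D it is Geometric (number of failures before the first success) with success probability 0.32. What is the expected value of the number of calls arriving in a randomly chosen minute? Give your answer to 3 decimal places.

4.921

Component means — A: 7.56; B: 2.5; C: 7.5; D: 2.125.
E[X] = 0.25·7.56 + 0.25·2.5 + 0.25·7.5 + 0.25·2.125 = 4.92125.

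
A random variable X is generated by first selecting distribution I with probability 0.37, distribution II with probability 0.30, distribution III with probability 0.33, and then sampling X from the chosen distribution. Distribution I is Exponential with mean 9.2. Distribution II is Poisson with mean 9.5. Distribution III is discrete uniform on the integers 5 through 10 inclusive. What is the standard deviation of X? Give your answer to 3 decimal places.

5.991

Per component, I: μ=9.2, E[X²]=169.28; II: μ=9.5, E[X²]=99.75; III: μ=7.5, E[X²]=59.1667.
E[X] = 0.37·9.2 + 0.3·9.5 + 0.33·7.5 = 8.729.
E[X²] = 0.37·169.28 + 0.3·99.75 + 0.33·59.1667 = 112.084.
Var(X) = E[X²] − (E[X])² = 112.084 − 76.1954 = 35.8882.
SD(X) = √35.8882 = 5.99067.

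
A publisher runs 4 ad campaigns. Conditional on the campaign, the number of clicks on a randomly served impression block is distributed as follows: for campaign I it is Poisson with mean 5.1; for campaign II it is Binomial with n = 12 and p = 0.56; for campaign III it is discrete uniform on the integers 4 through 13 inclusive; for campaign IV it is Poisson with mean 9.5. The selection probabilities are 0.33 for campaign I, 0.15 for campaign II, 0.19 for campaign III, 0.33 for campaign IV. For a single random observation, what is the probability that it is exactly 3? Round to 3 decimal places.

Conditional on each campaign, P(X = 3): I: 0.13479; II: 0.0238815; III: 0; IV: 0.010696.
By total probability, P(X = 3) = 0.33·0.13479 + 0.15·0.0238815 + 0.19·0 + 0.33·0.010696 = 0.0515926.

0.052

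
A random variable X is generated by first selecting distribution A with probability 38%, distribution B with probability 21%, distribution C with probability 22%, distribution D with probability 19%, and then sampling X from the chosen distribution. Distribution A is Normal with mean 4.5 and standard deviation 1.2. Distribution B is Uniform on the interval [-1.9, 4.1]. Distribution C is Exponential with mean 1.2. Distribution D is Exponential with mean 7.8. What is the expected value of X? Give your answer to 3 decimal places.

3.687

Component means — A: 4.5; B: 1.1; C: 1.2; D: 7.8.
E[X] = 0.38·4.5 + 0.21·1.1 + 0.22·1.2 + 0.19·7.8 = 3.687.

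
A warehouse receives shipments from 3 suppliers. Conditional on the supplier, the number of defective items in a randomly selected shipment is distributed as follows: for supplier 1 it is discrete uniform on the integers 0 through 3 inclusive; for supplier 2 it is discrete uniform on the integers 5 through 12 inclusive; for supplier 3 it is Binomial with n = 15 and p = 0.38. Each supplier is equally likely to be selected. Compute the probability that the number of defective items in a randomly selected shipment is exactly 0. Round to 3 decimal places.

0.084

Conditional on each supplier, P(X = 0): 1: 0.25; 2: 0; 3: 0.00076891.
By total probability, P(X = 0) = 0.333333·0.25 + 0.333333·0 + 0.333333·0.00076891 = 0.0835896.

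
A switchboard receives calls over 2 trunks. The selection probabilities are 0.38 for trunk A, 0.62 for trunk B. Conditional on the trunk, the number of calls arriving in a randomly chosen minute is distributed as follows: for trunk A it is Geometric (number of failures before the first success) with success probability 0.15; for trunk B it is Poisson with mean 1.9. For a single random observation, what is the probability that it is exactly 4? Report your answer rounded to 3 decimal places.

Conditional on each trunk, P(X = 4): A: 0.0783009; B: 0.0812164.
By total probability, P(X = 4) = 0.38·0.0783009 + 0.62·0.0812164 = 0.0801085.

0.080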